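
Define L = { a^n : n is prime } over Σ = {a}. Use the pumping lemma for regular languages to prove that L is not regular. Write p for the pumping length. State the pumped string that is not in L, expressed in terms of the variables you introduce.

Assume L is regular; let p be its pumping constant.
Let q be a prime with q ≥ p+2 (infinitely many primes exist), and take w = a^q ∈ L with |w| = q ≥ p.
The pumping lemma gives a decomposition w = xyz where |xy| ≤ p and |y| > 0.
Then y = a^k for some k with 1 ≤ k ≤ p.
Since 1 ≤ k ≤ p, |xz| = q-k. Pump with i = q+1: |xy^{q+1}z| = (q-k)+(q+1)k = q+qk = q(1+k), which is composite (both factors ≥ 2). So xy^{q+1}z = a^{q(1+k)} ∉ L.
Contradiction. Therefore L is not regular.

a^{q(1+k)}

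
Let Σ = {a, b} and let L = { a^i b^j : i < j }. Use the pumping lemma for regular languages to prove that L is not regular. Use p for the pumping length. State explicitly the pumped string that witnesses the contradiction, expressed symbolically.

Suppose for contradiction that L is regular, and let p be the pumping length.
Choose w = a^p b^{p+1} ∈ L, with |w| = 2p+1 ≥ p.
The pumping lemma gives a decomposition w = xyz where |xy| ≤ p and |y| > 0.
Since the first p symbols of w are all a's and |xy| ≤ p, y lies entirely in the leading a-block: y = a^k for some k with 1 ≤ k ≤ p.
Consider xy^2z = a^{p+k} b^{p+1}. Since k ≥ 1, the a-count p+k is at least p+1, so i < j fails; thus xy^2z ∉ L.
This contradicts the pumping lemma, so L is not regular.

a^{p+k} b^{p+1}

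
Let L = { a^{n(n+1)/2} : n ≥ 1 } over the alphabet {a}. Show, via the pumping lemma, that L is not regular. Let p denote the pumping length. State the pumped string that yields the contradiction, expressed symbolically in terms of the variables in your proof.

a^{p(p+1)/2+k}

Assume L is regular. Let p be the pumping length given by the pumping lemma.
Take w = a^{p(p+1)/2} ∈ L with |w| = p(p+1)/2 ≥ p.
Write w = xyz as guaranteed by the lemma, with |xy| ≤ p and |y| ≥ 1.
Then y = a^k for some k with 1 ≤ k ≤ p.
Pump with i = 2: xy^2z = a^{p(p+1)/2+k}. Since 1 ≤ k ≤ p, p(p+1)/2 < p(p+1)/2+k ≤ p(p+1)/2+p < (p+1)(p+2)/2, so p(p+1)/2+k is strictly between consecutive triangular numbers. So xy^2z ∉ L.
This contradicts the pumping lemma, so L is not regular.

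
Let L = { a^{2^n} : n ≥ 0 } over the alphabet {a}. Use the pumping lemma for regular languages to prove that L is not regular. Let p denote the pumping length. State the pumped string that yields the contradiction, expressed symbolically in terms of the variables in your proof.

a^{2^p+k}

Suppose for contradiction that L is regular, and let p be the pumping length.
Take w = a^{2^p} ∈ L with |w| = 2^p ≥ p.
The pumping lemma gives a decomposition w = xyz where |xy| ≤ p and |y| > 0.
Then y = a^k for some k with 1 ≤ k ≤ p.
Pump with i = 2: xy^2z = a^{2^p+k}. Since 1 ≤ k ≤ p < 2^p, we have 2^p < 2^p+k < 2^{p+1}, so 2^p+k is not a power of 2. So xy^2z ∉ L.
This is a contradiction; hence L is not regular.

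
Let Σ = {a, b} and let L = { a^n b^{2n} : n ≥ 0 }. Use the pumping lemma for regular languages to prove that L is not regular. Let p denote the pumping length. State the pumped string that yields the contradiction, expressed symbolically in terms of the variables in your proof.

a^{p+k} b^{2p}

Assume L is regular. Let p be the pumping length given by the pumping lemma.
Take w = a^p b^{2p}. Then w ∈ L and |w| = 3p ≥ p.
By the pumping lemma, w = xyz with |xy| ≤ p and y is nonempty.
The first p characters of w are a's, so xy (and hence y) consists only of a's. Write y = a^k, 1 ≤ k ≤ p.
Pump with i = 2: xy^2z = a^{p+k} b^{2p}. For this to lie in L we would need 2p = 2(p+k), which forces k = 0. But k ≥ 1, so xy^2z ∉ L.
Contradiction. Therefore L is not regular.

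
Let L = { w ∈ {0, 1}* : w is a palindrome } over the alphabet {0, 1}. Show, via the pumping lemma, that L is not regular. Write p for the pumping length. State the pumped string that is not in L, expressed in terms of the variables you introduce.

Toward a contradiction, assume L is regular with pumping length p.
Take w = 0^p 1 0^p, a palindrome of length 2p+1 ≥ p.
The pumping lemma gives a decomposition w = xyz where |xy| ≤ p and |y| > 0.
The first p characters of w are 0's, so xy (and hence y) consists only of 0's. Write y = 0^k, 1 ≤ k ≤ p.
Pump with i = 2: xy^2z = 0^{p+k} 1 0^p. Its reverse is 0^p 1 0^{p+k}, which differs from xy^2z since k ≥ 1. So xy^2z is not a palindrome and xy^2z ∉ L.
This is a contradiction; hence L is not regular.

0^{p+k} 1 0^p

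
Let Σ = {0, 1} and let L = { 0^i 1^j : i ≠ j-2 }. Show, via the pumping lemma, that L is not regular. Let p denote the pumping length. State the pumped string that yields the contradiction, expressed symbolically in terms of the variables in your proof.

0^{p+p!} 1^{p+p!+2}

Toward a contradiction, assume L is regular with pumping length p.
Choose w = 0^p 1^{p+p!+2}. Since p ≠ (p+p!+2)-2 = p+p!, w ∈ L; and |w| ≥ p.
Write w = xyz as guaranteed by the lemma, with |xy| ≤ p and |y| > 0.
Because |xy| ≤ p and w begins with p copies of 0, we have y = 0^k with 1 ≤ k ≤ p.
Since 1 ≤ k ≤ p, k divides p!; set t = 1 + p!/k. Then xy^t z has p + (p!/k)·k = p + p! copies of 0. Now the 0-count is p+p! and (1-count)-2 = (p+p!+2)-2 = p+p!, so i ≠ j-2 fails. So xy^t z = 0^{p+p!} 1^{p+p!+2} ∉ L.
Contradiction. Therefore L is not regular.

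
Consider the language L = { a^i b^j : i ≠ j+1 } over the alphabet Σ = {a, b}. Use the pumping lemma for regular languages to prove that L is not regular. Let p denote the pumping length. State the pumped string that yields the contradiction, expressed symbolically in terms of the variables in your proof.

Assume L is regular. Let p be the pumping length given by the pumping lemma.
Choose w = a^p b^{p+p!-1}. Since p ≠ (p+p!-1)+1 = p+p!, w ∈ L; and |w| ≥ p.
Write w = xyz as guaranteed by the lemma, with |xy| ≤ p and |y| > 0.
Because |xy| ≤ p and w begins with p copies of a, we have y = a^k with 1 ≤ k ≤ p.
Since 1 ≤ k ≤ p, k divides p!; set t = 1 + p!/k. Then xy^t z has p + (p!/k)·k = p + p! copies of a. Now the a-count is p+p! and (b-count)+1 = (p+p!-1)+1 = p+p!, so i ≠ j+1 fails. So xy^t z = a^{p+p!} b^{p+p!-1} ∉ L.
This is a contradiction; hence L is not regular.

a^{p+p!} b^{p+p!-1}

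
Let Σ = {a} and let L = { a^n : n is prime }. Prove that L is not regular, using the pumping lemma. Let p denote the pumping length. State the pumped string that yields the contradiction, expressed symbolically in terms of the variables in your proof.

Toward a contradiction, assume L is regular with pumping length p.
Let q be a prime with q ≥ p+2 (infinitely many primes exist), and take w = a^q ∈ L with |w| = q ≥ p.
By the pumping lemma, w = xyz with |xy| ≤ p and y is nonempty.
Then y = a^k for some k with 1 ≤ k ≤ p.
Since 1 ≤ k ≤ p, |xz| = q-k. Pump with i = q+1: |xy^{q+1}z| = (q-k)+(q+1)k = q+qk = q(1+k), which is composite (both factors ≥ 2). So xy^{q+1}z = a^{q(1+k)} ∉ L.
Contradiction. Therefore L is not regular.

a^{q(1+k)}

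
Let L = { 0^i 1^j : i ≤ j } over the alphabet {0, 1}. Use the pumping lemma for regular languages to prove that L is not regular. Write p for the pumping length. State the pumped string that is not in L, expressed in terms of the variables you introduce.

Assume L is regular; let p be its pumping constant.
Choose w = 0^p 1^p ∈ L, with |w| = 2p ≥ p.
Write w = xyz as guaranteed by the lemma, with |xy| ≤ p and y is nonempty.
The first p characters of w are 0's, so xy (and hence y) consists only of 0's. Write y = 0^k, 1 ≤ k ≤ p.
Consider xy^2z = 0^{p+k} 1^p. Since k ≥ 1, the 0-count p+k exceeds the 1-count p, so i ≤ j fails; thus xy^2z ∉ L.
This contradicts the pumping lemma, so L is not regular.

0^{p+k} 1^p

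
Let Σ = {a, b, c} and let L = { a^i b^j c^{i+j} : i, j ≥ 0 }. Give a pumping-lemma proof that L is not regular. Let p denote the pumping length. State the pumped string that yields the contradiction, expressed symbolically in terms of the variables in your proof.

a^{p+k} b^p c^{2p}

Toward a contradiction, assume L is regular with pumping length p.
Take w = a^p b^p c^{2p} ∈ L (with i=j=p, i+j=2p), |w| = 4p ≥ p.
Write w = xyz as guaranteed by the lemma, with |xy| ≤ p and |y| ≥ 1.
Since the first p symbols of w are all a's and |xy| ≤ p, y lies entirely in the leading a-block: y = a^k for some k with 1 ≤ k ≤ p.
Consider xy^2z = a^{p+k} b^p c^{2p}. Now the a- and b-counts sum to 2p+k, but the c-count is 2p ≠ 2p+k. So xy^2z ∉ L.
This is a contradiction; hence L is not regular.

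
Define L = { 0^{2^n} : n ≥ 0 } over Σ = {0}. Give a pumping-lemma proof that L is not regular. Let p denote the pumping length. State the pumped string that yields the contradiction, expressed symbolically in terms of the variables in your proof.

Suppose for contradiction that L is regular, and let p be the pumping length.
Take w = 0^{2^p} ∈ L with |w| = 2^p ≥ p.
By the pumping lemma, w = xyz with |xy| ≤ p and |y| > 0.
Then y = 0^k for some k with 1 ≤ k ≤ p.
Pump with i = 2: xy^2z = 0^{2^p+k}. Since 1 ≤ k ≤ p < 2^p, we have 2^p < 2^p+k < 2^{p+1}, so 2^p+k is not a power of 2. So xy^2z ∉ L.
This contradicts the pumping lemma, so L is not regular.

0^{2^p+k}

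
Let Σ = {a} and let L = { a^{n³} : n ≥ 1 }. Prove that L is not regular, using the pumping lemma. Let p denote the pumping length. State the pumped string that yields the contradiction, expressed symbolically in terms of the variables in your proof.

Toward a contradiction, assume L is regular with pumping length p.
Take w = a^{p³} ∈ L with |w| = p³ ≥ p.
The pumping lemma gives a decomposition w = xyz where |xy| ≤ p and y is nonempty.
Then y = a^k for some k with 1 ≤ k ≤ p.
Pump with i = 2: xy^2z = a^{p³+k}. Since 1 ≤ k ≤ p, p³ < p³+k ≤ p³+p < p³+3p²+3p+1 = (p+1)³, so p³+k is not a perfect cube. So xy^2z ∉ L.
This is a contradiction; hence L is not regular.

a^{p³+k}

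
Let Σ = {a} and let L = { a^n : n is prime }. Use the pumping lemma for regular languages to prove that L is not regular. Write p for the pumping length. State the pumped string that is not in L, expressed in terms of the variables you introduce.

a^{q(1+k)}

Suppose for contradiction that L is regular, and let p be the pumping length.
Let q be a prime with q ≥ p+2 (infinitely many primes exist), and take w = a^q ∈ L with |w| = q ≥ p.
By the pumping lemma, w = xyz with |xy| ≤ p and |y| ≥ 1.
Then y = a^k for some k with 1 ≤ k ≤ p.
Since 1 ≤ k ≤ p, |xz| = q-k. Pump with i = q+1: |xy^{q+1}z| = (q-k)+(q+1)k = q+qk = q(1+k), which is composite (both factors ≥ 2). So xy^{q+1}z = a^{q(1+k)} ∉ L.
Contradiction. Therefore L is not regular.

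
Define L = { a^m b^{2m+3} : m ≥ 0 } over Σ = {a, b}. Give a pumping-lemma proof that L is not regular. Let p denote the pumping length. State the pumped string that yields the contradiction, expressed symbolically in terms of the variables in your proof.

a^{p+k} b^{2p+3}

Assume L is regular; let p be its pumping constant.
Choose w = a^p b^{2p+3}, which is in L with |w| = 3p+3 ≥ p.
Write w = xyz as guaranteed by the lemma, with |xy| ≤ p and y is nonempty.
Because |xy| ≤ p and w begins with p copies of a, we have y = a^k with 1 ≤ k ≤ p.
Pump with i = 2: xy^2z = a^{p+k} b^{2p+3}. For this to lie in L we would need 2p+3 = 2(p+k)+3, which forces k = 0. But k ≥ 1, so xy^2z ∉ L.
This contradicts the pumping lemma, so L is not regular.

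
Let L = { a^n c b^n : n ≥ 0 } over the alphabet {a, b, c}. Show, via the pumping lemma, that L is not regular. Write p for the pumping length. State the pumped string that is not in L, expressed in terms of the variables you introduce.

a^{p+k} c b^p

Assume L is regular; let p be its pumping constant.
Take w = a^p c b^p ∈ L with |w| = 2p+1 ≥ p.
Write w = xyz as guaranteed by the lemma, with |xy| ≤ p and |y| > 0.
The first p characters of w are a's, so xy (and hence y) consists only of a's. Write y = a^k, 1 ≤ k ≤ p.
Pump with i = 2: xy^2z = a^{p+k} c b^p, which would require p+k = p. But k ≥ 1, so xy^2z ∉ L.
This contradicts the pumping lemma, so L is not regular.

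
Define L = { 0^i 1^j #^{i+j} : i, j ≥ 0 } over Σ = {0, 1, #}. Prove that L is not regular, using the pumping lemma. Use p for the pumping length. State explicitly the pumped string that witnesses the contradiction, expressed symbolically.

0^{p+k} 1^p #^{2p}

Suppose for contradiction that L is regular, and let p be the pumping length.
Take w = 0^p 1^p #^{2p} ∈ L (with i=j=p, i+j=2p), |w| = 4p ≥ p.
The pumping lemma gives a decomposition w = xyz where |xy| ≤ p and |y| ≥ 1.
Since the first p symbols of w are all 0's and |xy| ≤ p, y lies entirely in the leading 0-block: y = 0^k for some k with 1 ≤ k ≤ p.
Consider xy^2z = 0^{p+k} 1^p #^{2p}. Now the 0- and 1-counts sum to 2p+k, but the #-count is 2p ≠ 2p+k. So xy^2z ∉ L.
This is a contradiction; hence L is not regular.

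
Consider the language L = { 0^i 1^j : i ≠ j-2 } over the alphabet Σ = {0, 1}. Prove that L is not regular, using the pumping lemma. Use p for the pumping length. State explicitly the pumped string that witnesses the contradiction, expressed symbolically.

0^{p+p!} 1^{p+p!+2}

Assume L is regular; let p be its pumping constant.
Choose w = 0^p 1^{p+p!+2}. Since p ≠ (p+p!+2)-2 = p+p!, w ∈ L; and |w| ≥ p.
The pumping lemma gives a decomposition w = xyz where |xy| ≤ p and |y| ≥ 1.
Since the first p symbols of w are all 0's and |xy| ≤ p, y lies entirely in the leading 0-block: y = 0^k for some k with 1 ≤ k ≤ p.
Since 1 ≤ k ≤ p, k divides p!; set t = 1 + p!/k. Then xy^t z has p + (p!/k)·k = p + p! copies of 0. Now the 0-count is p+p! and (1-count)-2 = (p+p!+2)-2 = p+p!, so i ≠ j-2 fails. So xy^t z = 0^{p+p!} 1^{p+p!+2} ∉ L.
Contradiction. Therefore L is not regular.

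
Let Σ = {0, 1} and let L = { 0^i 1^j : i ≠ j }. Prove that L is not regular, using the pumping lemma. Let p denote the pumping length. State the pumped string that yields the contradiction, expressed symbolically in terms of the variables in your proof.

0^{p+p!} 1^{p+p!}

Assume L is regular. Let p be the pumping length given by the pumping lemma.
Choose w = 0^p 1^{p+p!}. Since p ≠ p+p!, w ∈ L; and |w| ≥ p.
The pumping lemma gives a decomposition w = xyz where |xy| ≤ p and |y| > 0.
Because |xy| ≤ p and w begins with p copies of 0, we have y = 0^k with 1 ≤ k ≤ p.
Since 1 ≤ k ≤ p, k divides p!; set t = 1 + p!/k. Then xy^t z has p + (p!/k)·k = p + p! copies of 0. Now the 0-count equals the 1-count, so i ≠ j fails. So xy^t z = 0^{p+p!} 1^{p+p!} ∉ L.
This contradicts the pumping lemma, so L is not regular.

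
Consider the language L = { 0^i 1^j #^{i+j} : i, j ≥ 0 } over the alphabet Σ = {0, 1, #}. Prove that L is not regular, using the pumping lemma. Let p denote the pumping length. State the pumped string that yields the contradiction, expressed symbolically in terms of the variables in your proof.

0^{p+k} 1^p #^{2p}

Suppose for contradiction that L is regular, and let p be the pumping length.
Take w = 0^p 1^p #^{2p} ∈ L (with i=j=p, i+j=2p), |w| = 4p ≥ p.
Write w = xyz as guaranteed by the lemma, with |xy| ≤ p and |y| > 0.
Because |xy| ≤ p and w begins with p copies of 0, we have y = 0^k with 1 ≤ k ≤ p.
Consider xy^2z = 0^{p+k} 1^p #^{2p}. Now the 0- and 1-counts sum to 2p+k, but the #-count is 2p ≠ 2p+k. So xy^2z ∉ L.
This contradicts the pumping lemma, so L is not regular.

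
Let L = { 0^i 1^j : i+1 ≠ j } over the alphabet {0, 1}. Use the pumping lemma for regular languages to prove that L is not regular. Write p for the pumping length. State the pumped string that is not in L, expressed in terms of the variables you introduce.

0^{p+p!} 1^{p+p!+1}

Assume L is regular; let p be its pumping constant.
Choose w = 0^p 1^{p+p!+1}. Since p ≠ (p+p!+1)-1 = p+p!, w ∈ L; and |w| ≥ p.
Write w = xyz as guaranteed by the lemma, with |xy| ≤ p and |y| > 0.
Since the first p symbols of w are all 0's and |xy| ≤ p, y lies entirely in the leading 0-block: y = 0^k for some k with 1 ≤ k ≤ p.
Since 1 ≤ k ≤ p, k divides p!; set t = 1 + p!/k. Then xy^t z has p + (p!/k)·k = p + p! copies of 0. Now the 0-count is p+p! and (1-count)-1 = (p+p!+1)-1 = p+p!, so i+1 ≠ j fails. So xy^t z = 0^{p+p!} 1^{p+p!+1} ∉ L.
Contradiction. Therefore L is not regular.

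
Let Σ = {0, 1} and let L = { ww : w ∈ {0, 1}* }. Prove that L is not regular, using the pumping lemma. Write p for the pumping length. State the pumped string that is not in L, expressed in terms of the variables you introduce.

Suppose for contradiction that L is regular, and let p be the pumping length.
Take w = 0^p 1^p 0^p 1^p = uu where u = 0^p1^p; then w ∈ L and |w| = 4p ≥ p.
By the pumping lemma, w = xyz with |xy| ≤ p and y is nonempty.
Since the first p symbols of w are all 0's and |xy| ≤ p, y lies entirely in the leading 0-block: y = 0^k for some k with 1 ≤ k ≤ p.
Pump with i = 2: xy^2z = 0^{p+k} 1^p 0^p 1^p, of length 4p+k. Suppose this equals vv. The string starts with 0 and ends with 1, so v does too; thus the boundary between the two copies of v is a 1→0 transition. There is exactly one such transition, at position 2p+k, so |v| = 2p+k and |vv| = 4p+2k ≠ 4p+k since k ≥ 1. So xy^2z ∉ L.
This is a contradiction; hence L is not regular.

0^{p+k} 1^p 0^p 1^p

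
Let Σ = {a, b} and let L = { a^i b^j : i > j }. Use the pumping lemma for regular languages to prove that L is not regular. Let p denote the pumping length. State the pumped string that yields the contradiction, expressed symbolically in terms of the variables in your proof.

a^{p+1-k} b^p

Assume L is regular; let p be its pumping constant.
Choose w = a^{p+1} b^p ∈ L, with |w| = 2p+1 ≥ p.
By the pumping lemma, w = xyz with |xy| ≤ p and |y| > 0.
Because |xy| ≤ p and w begins with p copies of a, we have y = a^k with 1 ≤ k ≤ p.
Consider xy^0z = xz = a^{p+1-k} b^p. Since k ≥ 1, the a-count p+1-k is at most p, so i > j fails; thus xz ∉ L.
This is a contradiction; hence L is not regular.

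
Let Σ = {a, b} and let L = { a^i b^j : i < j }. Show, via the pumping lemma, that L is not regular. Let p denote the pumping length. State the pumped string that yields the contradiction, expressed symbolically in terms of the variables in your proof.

a^{p+k} b^{p+1}

Assume L is regular; let p be its pumping constant.
Choose w = a^p b^{p+1} ∈ L, with |w| = 2p+1 ≥ p.
By the pumping lemma, w = xyz with |xy| ≤ p and |y| > 0.
Because |xy| ≤ p and w begins with p copies of a, we have y = a^k with 1 ≤ k ≤ p.
Consider xy^2z = a^{p+k} b^{p+1}. Since k ≥ 1, the a-count p+k is at least p+1, so i < j fails; thus xy^2z ∉ L.
Contradiction. Therefore L is not regular.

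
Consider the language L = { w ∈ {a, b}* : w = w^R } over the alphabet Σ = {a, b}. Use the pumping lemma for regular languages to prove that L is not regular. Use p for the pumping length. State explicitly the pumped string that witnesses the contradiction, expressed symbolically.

Assume L is regular; let p be its pumping constant.
Take w = a^p b a^p, a palindrome of length 2p+1 ≥ p.
Write w = xyz as guaranteed by the lemma, with |xy| ≤ p and |y| > 0.
Because |xy| ≤ p and w begins with p copies of a, we have y = a^k with 1 ≤ k ≤ p.
Pump with i = 2: xy^2z = a^{p+k} b a^p. Its reverse is a^p b a^{p+k}, which differs from xy^2z since k ≥ 1. So xy^2z is not a palindrome and xy^2z ∉ L.
Contradiction. Therefore L is not regular.

a^{p+k} b a^p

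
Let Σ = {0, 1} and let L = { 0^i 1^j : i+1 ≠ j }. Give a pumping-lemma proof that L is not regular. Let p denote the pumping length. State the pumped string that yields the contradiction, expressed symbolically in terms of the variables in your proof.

Toward a contradiction, assume L is regular with pumping length p.
Choose w = 0^p 1^{p+p!+1}. Since p ≠ (p+p!+1)-1 = p+p!, w ∈ L; and |w| ≥ p.
Write w = xyz as guaranteed by the lemma, with |xy| ≤ p and |y| ≥ 1.
Because |xy| ≤ p and w begins with p copies of 0, we have y = 0^k with 1 ≤ k ≤ p.
Since 1 ≤ k ≤ p, k divides p!; set t = 1 + p!/k. Then xy^t z has p + (p!/k)·k = p + p! copies of 0. Now the 0-count is p+p! and (1-count)-1 = (p+p!+1)-1 = p+p!, so i+1 ≠ j fails. So xy^t z = 0^{p+p!} 1^{p+p!+1} ∉ L.
This is a contradiction; hence L is not regular.

0^{p+p!} 1^{p+p!+1}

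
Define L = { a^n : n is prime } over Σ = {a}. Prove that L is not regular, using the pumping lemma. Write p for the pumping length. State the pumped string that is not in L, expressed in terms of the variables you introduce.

Assume L is regular. Let p be the pumping length given by the pumping lemma.
Let q be a prime with q ≥ p+2 (infinitely many primes exist), and take w = a^q ∈ L with |w| = q ≥ p.
The pumping lemma gives a decomposition w = xyz where |xy| ≤ p and y is nonempty.
Then y = a^k for some k with 1 ≤ k ≤ p.
Since 1 ≤ k ≤ p, |xz| = q-k. Pump with i = q+1: |xy^{q+1}z| = (q-k)+(q+1)k = q+qk = q(1+k), which is composite (both factors ≥ 2). So xy^{q+1}z = a^{q(1+k)} ∉ L.
Contradiction. Therefore L is not regular.

a^{q(1+k)}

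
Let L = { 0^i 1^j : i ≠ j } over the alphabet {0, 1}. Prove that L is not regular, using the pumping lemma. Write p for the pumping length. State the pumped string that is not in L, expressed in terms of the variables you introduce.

Assume L is regular. Let p be the pumping length given by the pumping lemma.
Choose w = 0^p 1^{p+p!}. Since p ≠ p+p!, w ∈ L; and |w| ≥ p.
By the pumping lemma, w = xyz with |xy| ≤ p and y is nonempty.
The first p characters of w are 0's, so xy (and hence y) consists only of 0's. Write y = 0^k, 1 ≤ k ≤ p.
Since 1 ≤ k ≤ p, k divides p!; set t = 1 + p!/k. Then xy^t z has p + (p!/k)·k = p + p! copies of 0. Now the 0-count equals the 1-count, so i ≠ j fails. So xy^t z = 0^{p+p!} 1^{p+p!} ∉ L.
This is a contradiction; hence L is not regular.

0^{p+p!} 1^{p+p!}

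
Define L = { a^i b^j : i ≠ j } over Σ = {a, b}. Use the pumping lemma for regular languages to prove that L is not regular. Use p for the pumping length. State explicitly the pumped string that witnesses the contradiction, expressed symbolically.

Suppose for contradiction that L is regular, and let p be the pumping length.
Choose w = a^p b^{p+p!}. Since p ≠ p+p!, w ∈ L; and |w| ≥ p.
By the pumping lemma, w = xyz with |xy| ≤ p and y is nonempty.
The first p characters of w are a's, so xy (and hence y) consists only of a's. Write y = a^k, 1 ≤ k ≤ p.
Since 1 ≤ k ≤ p, k divides p!; set t = 1 + p!/k. Then xy^t z has p + (p!/k)·k = p + p! copies of a. Now the a-count equals the b-count, so i ≠ j fails. So xy^t z = a^{p+p!} b^{p+p!} ∉ L.
This contradicts the pumping lemma, so L is not regular.

a^{p+p!} b^{p+p!}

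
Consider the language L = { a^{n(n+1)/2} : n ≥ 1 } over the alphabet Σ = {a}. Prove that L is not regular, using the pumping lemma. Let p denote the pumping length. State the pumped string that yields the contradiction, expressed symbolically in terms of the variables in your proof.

a^{p(p+1)/2+k}

Assume L is regular. Let p be the pumping length given by the pumping lemma.
Take w = a^{p(p+1)/2} ∈ L with |w| = p(p+1)/2 ≥ p.
By the pumping lemma, w = xyz with |xy| ≤ p and |y| > 0.
Then y = a^k for some k with 1 ≤ k ≤ p.
Pump with i = 2: xy^2z = a^{p(p+1)/2+k}. Since 1 ≤ k ≤ p, p(p+1)/2 < p(p+1)/2+k ≤ p(p+1)/2+p < (p+1)(p+2)/2, so p(p+1)/2+k is strictly between consecutive triangular numbers. So xy^2z ∉ L.
Contradiction. Therefore L is not regular.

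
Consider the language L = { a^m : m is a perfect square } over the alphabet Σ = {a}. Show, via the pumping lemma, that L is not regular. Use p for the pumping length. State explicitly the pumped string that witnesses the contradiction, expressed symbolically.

a^{p²+k}

Assume L is regular. Let p be the pumping length given by the pumping lemma.
Take w = a^{p²} ∈ L with |w| = p² ≥ p.
By the pumping lemma, w = xyz with |xy| ≤ p and |y| ≥ 1.
Then y = a^k for some k with 1 ≤ k ≤ p.
Pump with i = 2: xy^2z = a^{p²+k}. Since 1 ≤ k ≤ p, p² < p²+k ≤ p²+p < (p+1)², so p²+k lies strictly between consecutive squares and is not a perfect square. So xy^2z ∉ L.
This contradicts the pumping lemma, so L is not regular.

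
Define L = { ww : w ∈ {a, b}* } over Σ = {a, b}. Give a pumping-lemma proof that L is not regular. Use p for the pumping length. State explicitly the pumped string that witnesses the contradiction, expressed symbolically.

Assume L is regular. Let p be the pumping length given by the pumping lemma.
Take w = a^p b^p a^p b^p = uu where u = a^pb^p; then w ∈ L and |w| = 4p ≥ p.
Write w = xyz as guaranteed by the lemma, with |xy| ≤ p and y is nonempty.
The first p characters of w are a's, so xy (and hence y) consists only of a's. Write y = a^k, 1 ≤ k ≤ p.
Pump with i = 2: xy^2z = a^{p+k} b^p a^p b^p, of length 4p+k. Suppose this equals vv. The string starts with a and ends with b, so v does too; thus the boundary between the two copies of v is a b→a transition. There is exactly one such transition, at position 2p+k, so |v| = 2p+k and |vv| = 4p+2k ≠ 4p+k since k ≥ 1. So xy^2z ∉ L.
This is a contradiction; hence L is not regular.

a^{p+k} b^p a^p b^p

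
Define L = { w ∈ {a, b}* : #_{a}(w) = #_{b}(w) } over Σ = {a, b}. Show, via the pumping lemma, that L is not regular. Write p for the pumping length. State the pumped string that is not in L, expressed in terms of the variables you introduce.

a^{p+k} b^p

Assume L is regular. Let p be the pumping length given by the pumping lemma.
Choose w = a^p b^p ∈ L with |w| = 2p ≥ p.
The pumping lemma gives a decomposition w = xyz where |xy| ≤ p and |y| ≥ 1.
Since the first p symbols of w are all a's and |xy| ≤ p, y lies entirely in the leading a-block: y = a^k for some k with 1 ≤ k ≤ p.
Pump with i = 2: xy^2z = a^{p+k} b^p has p+k occurrences of a but only p of b. Since k ≥ 1 the counts differ, so xy^2z ∉ L.
This is a contradiction; hence L is not regular.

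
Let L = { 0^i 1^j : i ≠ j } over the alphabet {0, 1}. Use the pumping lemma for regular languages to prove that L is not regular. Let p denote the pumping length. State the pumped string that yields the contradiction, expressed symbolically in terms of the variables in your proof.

0^{p+p!} 1^{p+p!}

Assume L is regular; let p be its pumping constant.
Choose w = 0^p 1^{p+p!}. Since p ≠ p+p!, w ∈ L; and |w| ≥ p.
The pumping lemma gives a decomposition w = xyz where |xy| ≤ p and y is nonempty.
Since the first p symbols of w are all 0's and |xy| ≤ p, y lies entirely in the leading 0-block: y = 0^k for some k with 1 ≤ k ≤ p.
Since 1 ≤ k ≤ p, k divides p!; set t = 1 + p!/k. Then xy^t z has p + (p!/k)·k = p + p! copies of 0. Now the 0-count equals the 1-count, so i ≠ j fails. So xy^t z = 0^{p+p!} 1^{p+p!} ∉ L.
This contradicts the pumping lemma, so L is not regular.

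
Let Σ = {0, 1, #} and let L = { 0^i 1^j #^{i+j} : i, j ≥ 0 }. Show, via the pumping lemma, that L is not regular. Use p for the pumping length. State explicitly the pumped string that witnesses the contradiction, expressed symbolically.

0^{p+k} 1^p #^{2p}

Assume L is regular. Let p be the pumping length given by the pumping lemma.
Take w = 0^p 1^p #^{2p} ∈ L (with i=j=p, i+j=2p), |w| = 4p ≥ p.
By the pumping lemma, w = xyz with |xy| ≤ p and y is nonempty.
The first p characters of w are 0's, so xy (and hence y) consists only of 0's. Write y = 0^k, 1 ≤ k ≤ p.
Consider xy^2z = 0^{p+k} 1^p #^{2p}. Now the 0- and 1-counts sum to 2p+k, but the #-count is 2p ≠ 2p+k. So xy^2z ∉ L.
This is a contradiction; hence L is not regular.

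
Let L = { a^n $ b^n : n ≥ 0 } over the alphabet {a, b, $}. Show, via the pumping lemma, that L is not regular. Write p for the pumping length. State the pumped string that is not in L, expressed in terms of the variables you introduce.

Toward a contradiction, assume L is regular with pumping length p.
Take w = a^p $ b^p ∈ L with |w| = 2p+1 ≥ p.
By the pumping lemma, w = xyz with |xy| ≤ p and |y| ≥ 1.
The first p characters of w are a's, so xy (and hence y) consists only of a's. Write y = a^k, 1 ≤ k ≤ p.
Pump with i = 2: xy^2z = a^{p+k} $ b^p, which would require p+k = p. But k ≥ 1, so xy^2z ∉ L.
This contradicts the pumping lemma, so L is not regular.

a^{p+k} $ b^p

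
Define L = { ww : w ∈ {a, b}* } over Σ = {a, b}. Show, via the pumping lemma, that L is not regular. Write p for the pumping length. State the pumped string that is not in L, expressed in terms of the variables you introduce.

a^{p+k} b^p a^p b^p

Suppose for contradiction that L is regular, and let p be the pumping length.
Take w = a^p b^p a^p b^p = uu where u = a^pb^p; then w ∈ L and |w| = 4p ≥ p.
Write w = xyz as guaranteed by the lemma, with |xy| ≤ p and y is nonempty.
The first p characters of w are a's, so xy (and hence y) consists only of a's. Write y = a^k, 1 ≤ k ≤ p.
Pump with i = 2: xy^2z = a^{p+k} b^p a^p b^p, of length 4p+k. Suppose this equals vv. The string starts with a and ends with b, so v does too; thus the boundary between the two copies of v is a b→a transition. There is exactly one such transition, at position 2p+k, so |v| = 2p+k and |vv| = 4p+2k ≠ 4p+k since k ≥ 1. So xy^2z ∉ L.
This is a contradiction; hence L is not regular.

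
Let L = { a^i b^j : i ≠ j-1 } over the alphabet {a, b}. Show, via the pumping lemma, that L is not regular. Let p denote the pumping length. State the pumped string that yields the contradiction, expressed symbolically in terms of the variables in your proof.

Assume L is regular. Let p be the pumping length given by the pumping lemma.
Choose w = a^p b^{p+p!+1}. Since p ≠ (p+p!+1)-1 = p+p!, w ∈ L; and |w| ≥ p.
The pumping lemma gives a decomposition w = xyz where |xy| ≤ p and |y| > 0.
Since the first p symbols of w are all a's and |xy| ≤ p, y lies entirely in the leading a-block: y = a^k for some k with 1 ≤ k ≤ p.
Since 1 ≤ k ≤ p, k divides p!; set t = 1 + p!/k. Then xy^t z has p + (p!/k)·k = p + p! copies of a. Now the a-count is p+p! and (b-count)-1 = (p+p!+1)-1 = p+p!, so i ≠ j-1 fails. So xy^t z = a^{p+p!} b^{p+p!+1} ∉ L.
This contradicts the pumping lemma, so L is not regular.

a^{p+p!} b^{p+p!+1}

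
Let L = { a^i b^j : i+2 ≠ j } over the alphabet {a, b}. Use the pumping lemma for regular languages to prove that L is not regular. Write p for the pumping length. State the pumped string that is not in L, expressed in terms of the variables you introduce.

a^{p+p!} b^{p+p!+2}

Toward a contradiction, assume L is regular with pumping length p.
Choose w = a^p b^{p+p!+2}. Since p ≠ (p+p!+2)-2 = p+p!, w ∈ L; and |w| ≥ p.
By the pumping lemma, w = xyz with |xy| ≤ p and |y| ≥ 1.
Because |xy| ≤ p and w begins with p copies of a, we have y = a^k with 1 ≤ k ≤ p.
Since 1 ≤ k ≤ p, k divides p!; set t = 1 + p!/k. Then xy^t z has p + (p!/k)·k = p + p! copies of a. Now the a-count is p+p! and (b-count)-2 = (p+p!+2)-2 = p+p!, so i+2 ≠ j fails. So xy^t z = a^{p+p!} b^{p+p!+2} ∉ L.
This is a contradiction; hence L is not regular.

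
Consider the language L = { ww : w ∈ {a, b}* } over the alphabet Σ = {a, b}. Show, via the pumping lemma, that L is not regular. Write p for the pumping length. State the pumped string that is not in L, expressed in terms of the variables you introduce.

Assume L is regular; let p be its pumping constant.
Take w = a^p b^p a^p b^p = uu where u = a^pb^p; then w ∈ L and |w| = 4p ≥ p.
By the pumping lemma, w = xyz with |xy| ≤ p and y is nonempty.
The first p characters of w are a's, so xy (and hence y) consists only of a's. Write y = a^k, 1 ≤ k ≤ p.
Pump with i = 2: xy^2z = a^{p+k} b^p a^p b^p, of length 4p+k. Suppose this equals vv. The string starts with a and ends with b, so v does too; thus the boundary between the two copies of v is a b→a transition. There is exactly one such transition, at position 2p+k, so |v| = 2p+k and |vv| = 4p+2k ≠ 4p+k since k ≥ 1. So xy^2z ∉ L.
This is a contradiction; hence L is not regular.

a^{p+k} b^p a^p b^p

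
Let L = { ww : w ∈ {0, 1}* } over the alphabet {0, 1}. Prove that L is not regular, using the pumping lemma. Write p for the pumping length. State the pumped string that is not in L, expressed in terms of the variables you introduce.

Assume L is regular; let p be its pumping constant.
Take w = 0^p 1^p 0^p 1^p = uu where u = 0^p1^p; then w ∈ L and |w| = 4p ≥ p.
By the pumping lemma, w = xyz with |xy| ≤ p and |y| > 0.
Because |xy| ≤ p and w begins with p copies of 0, we have y = 0^k with 1 ≤ k ≤ p.
Pump with i = 2: xy^2z = 0^{p+k} 1^p 0^p 1^p, of length 4p+k. Suppose this equals vv. The string starts with 0 and ends with 1, so v does too; thus the boundary between the two copies of v is a 1→0 transition. There is exactly one such transition, at position 2p+k, so |v| = 2p+k and |vv| = 4p+2k ≠ 4p+k since k ≥ 1. So xy^2z ∉ L.
This contradicts the pumping lemma, so L is not regular.

0^{p+k} 1^p 0^p 1^p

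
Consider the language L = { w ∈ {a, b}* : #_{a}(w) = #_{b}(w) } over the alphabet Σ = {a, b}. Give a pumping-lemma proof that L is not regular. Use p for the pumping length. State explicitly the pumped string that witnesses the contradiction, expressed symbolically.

Suppose for contradiction that L is regular, and let p be the pumping length.
Choose w = a^p b^p ∈ L with |w| = 2p ≥ p.
The pumping lemma gives a decomposition w = xyz where |xy| ≤ p and |y| > 0.
Because |xy| ≤ p and w begins with p copies of a, we have y = a^k with 1 ≤ k ≤ p.
Pump with i = 2: xy^2z = a^{p+k} b^p has p+k occurrences of a but only p of b. Since k ≥ 1 the counts differ, so xy^2z ∉ L.
This contradicts the pumping lemma, so L is not regular.

a^{p+k} b^p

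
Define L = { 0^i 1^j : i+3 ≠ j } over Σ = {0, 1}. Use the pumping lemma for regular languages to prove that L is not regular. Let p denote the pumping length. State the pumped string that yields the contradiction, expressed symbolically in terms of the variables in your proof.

0^{p+p!} 1^{p+p!+3}

Suppose for contradiction that L is regular, and let p be the pumping length.
Choose w = 0^p 1^{p+p!+3}. Since p ≠ (p+p!+3)-3 = p+p!, w ∈ L; and |w| ≥ p.
The pumping lemma gives a decomposition w = xyz where |xy| ≤ p and |y| ≥ 1.
Because |xy| ≤ p and w begins with p copies of 0, we have y = 0^k with 1 ≤ k ≤ p.
Since 1 ≤ k ≤ p, k divides p!; set t = 1 + p!/k. Then xy^t z has p + (p!/k)·k = p + p! copies of 0. Now the 0-count is p+p! and (1-count)-3 = (p+p!+3)-3 = p+p!, so i+3 ≠ j fails. So xy^t z = 0^{p+p!} 1^{p+p!+3} ∉ L.
This contradicts the pumping lemma, so L is not regular.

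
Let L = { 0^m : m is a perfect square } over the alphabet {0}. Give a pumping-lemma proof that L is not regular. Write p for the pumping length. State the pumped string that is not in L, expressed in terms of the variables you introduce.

Assume L is regular. Let p be the pumping length given by the pumping lemma.
Take w = 0^{p²} ∈ L with |w| = p² ≥ p.
Write w = xyz as guaranteed by the lemma, with |xy| ≤ p and y is nonempty.
Then y = 0^k for some k with 1 ≤ k ≤ p.
Pump with i = 2: xy^2z = 0^{p²+k}. Since 1 ≤ k ≤ p, p² < p²+k ≤ p²+p < (p+1)², so p²+k lies strictly between consecutive squares and is not a perfect square. So xy^2z ∉ L.
This contradicts the pumping lemma, so L is not regular.

0^{p²+k}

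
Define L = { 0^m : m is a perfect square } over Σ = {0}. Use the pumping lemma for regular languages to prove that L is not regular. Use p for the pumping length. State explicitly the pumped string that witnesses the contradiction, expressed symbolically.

0^{p²+k}

Assume L is regular; let p be its pumping constant.
Take w = 0^{p²} ∈ L with |w| = p² ≥ p.
The pumping lemma gives a decomposition w = xyz where |xy| ≤ p and |y| ≥ 1.
Then y = 0^k for some k with 1 ≤ k ≤ p.
Pump with i = 2: xy^2z = 0^{p²+k}. Since 1 ≤ k ≤ p, p² < p²+k ≤ p²+p < (p+1)², so p²+k lies strictly between consecutive squares and is not a perfect square. So xy^2z ∉ L.
Contradiction. Therefore L is not regular.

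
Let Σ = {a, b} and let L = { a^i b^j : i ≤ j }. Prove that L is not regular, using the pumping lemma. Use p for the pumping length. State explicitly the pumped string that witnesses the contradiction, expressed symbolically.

a^{p+k} b^p

Suppose for contradiction that L is regular, and let p be the pumping length.
Choose w = a^p b^p ∈ L, with |w| = 2p ≥ p.
By the pumping lemma, w = xyz with |xy| ≤ p and |y| > 0.
Since the first p symbols of w are all a's and |xy| ≤ p, y lies entirely in the leading a-block: y = a^k for some k with 1 ≤ k ≤ p.
Consider xy^2z = a^{p+k} b^p. Since k ≥ 1, the a-count p+k exceeds the b-count p, so i ≤ j fails; thus xy^2z ∉ L.
This is a contradiction; hence L is not regular.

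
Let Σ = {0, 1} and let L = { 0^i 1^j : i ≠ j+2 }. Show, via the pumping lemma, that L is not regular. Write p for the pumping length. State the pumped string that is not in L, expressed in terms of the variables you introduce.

0^{p+p!} 1^{p+p!-2}

Suppose for contradiction that L is regular, and let p be the pumping length.
Choose w = 0^p 1^{p+p!-2}. Since p ≠ (p+p!-2)+2 = p+p!, w ∈ L; and |w| ≥ p.
The pumping lemma gives a decomposition w = xyz where |xy| ≤ p and y is nonempty.
The first p characters of w are 0's, so xy (and hence y) consists only of 0's. Write y = 0^k, 1 ≤ k ≤ p.
Since 1 ≤ k ≤ p, k divides p!; set t = 1 + p!/k. Then xy^t z has p + (p!/k)·k = p + p! copies of 0. Now the 0-count is p+p! and (1-count)+2 = (p+p!-2)+2 = p+p!, so i ≠ j+2 fails. So xy^t z = 0^{p+p!} 1^{p+p!-2} ∉ L.
Contradiction. Therefore L is not regular.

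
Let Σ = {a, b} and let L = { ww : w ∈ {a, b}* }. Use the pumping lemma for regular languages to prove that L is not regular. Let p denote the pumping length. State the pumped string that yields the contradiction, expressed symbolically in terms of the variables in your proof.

Toward a contradiction, assume L is regular with pumping length p.
Take w = a^p b^p a^p b^p = uu where u = a^pb^p; then w ∈ L and |w| = 4p ≥ p.
Write w = xyz as guaranteed by the lemma, with |xy| ≤ p and |y| ≥ 1.
Because |xy| ≤ p and w begins with p copies of a, we have y = a^k with 1 ≤ k ≤ p.
Pump with i = 2: xy^2z = a^{p+k} b^p a^p b^p, of length 4p+k. Suppose this equals vv. The string starts with a and ends with b, so v does too; thus the boundary between the two copies of v is a b→a transition. There is exactly one such transition, at position 2p+k, so |v| = 2p+k and |vv| = 4p+2k ≠ 4p+k since k ≥ 1. So xy^2z ∉ L.
This is a contradiction; hence L is not regular.

a^{p+k} b^p a^p b^p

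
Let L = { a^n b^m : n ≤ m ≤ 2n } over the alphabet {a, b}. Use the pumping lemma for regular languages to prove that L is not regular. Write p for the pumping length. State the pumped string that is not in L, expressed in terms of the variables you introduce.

a^{p+k} b^p

Toward a contradiction, assume L is regular with pumping length p.
Take w = a^p b^p ∈ L (since p ≤ p ≤ 2p), with |w| = 2p ≥ p.
Write w = xyz as guaranteed by the lemma, with |xy| ≤ p and y is nonempty.
Because |xy| ≤ p and w begins with p copies of a, we have y = a^k with 1 ≤ k ≤ p.
Pump with i = 2: xy^2z = a^{p+k} b^p. Now n = p+k > p = m, so the condition n ≤ m fails. Thus xy^2z ∉ L.
This is a contradiction; hence L is not regular.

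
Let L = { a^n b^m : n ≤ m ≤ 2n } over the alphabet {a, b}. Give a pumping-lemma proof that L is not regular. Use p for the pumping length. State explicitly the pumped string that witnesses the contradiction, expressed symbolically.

a^{p+k} b^p

Assume L is regular; let p be its pumping constant.
Take w = a^p b^p ∈ L (since p ≤ p ≤ 2p), with |w| = 2p ≥ p.
By the pumping lemma, w = xyz with |xy| ≤ p and y is nonempty.
Because |xy| ≤ p and w begins with p copies of a, we have y = a^k with 1 ≤ k ≤ p.
Pump with i = 2: xy^2z = a^{p+k} b^p. Now n = p+k > p = m, so the condition n ≤ m fails. Thus xy^2z ∉ L.
This contradicts the pumping lemma, so L is not regular.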